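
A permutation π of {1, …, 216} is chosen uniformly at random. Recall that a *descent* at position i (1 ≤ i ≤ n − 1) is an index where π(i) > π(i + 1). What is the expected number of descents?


Write X = Σ X_I over i = 1, …, 215, with X_I the indicator of one descent.
There are 215 indicators.
For each fixed i, the pair (π(i), π(i+1)) is a uniformly random ordered pair of distinct values from {1, …, 216}; by symmetry P[π(i) > π(i+1)] = 1/2.
By linearity: E[X] = 215 · (1/2) = (216 − 1) · (1/2) = 215/2 ≈ 107.5000.

E[X] = 215/2 = 107.5000.


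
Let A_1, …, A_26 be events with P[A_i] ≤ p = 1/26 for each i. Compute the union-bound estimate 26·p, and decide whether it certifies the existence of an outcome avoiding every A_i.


Union bound: P[∪_{i=1}^{26} A_i] ≤ Σ_i P[A_i] ≤ 26·p = 26·(1/26) = 1.
Numerically: 1 ≈ 1.0000000.
Is 1 < 1? NO.
Since the bound 1 is ≥ 1, the union bound is uninformative here; it does NOT by itself certify existence.

26·p = 1 ≈ 1.0000000; existence NOT certified by the union bound.


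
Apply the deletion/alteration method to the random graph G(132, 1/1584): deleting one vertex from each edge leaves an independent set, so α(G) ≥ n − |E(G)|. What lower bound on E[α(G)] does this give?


E[|E(G)|] = C(132, 2)·p = 8646 · (1/1584) = 131/24.
E[α(G)] ≥ n − E[|E(G)|] = 132 − 131/24 = 3037/24.
Numerically: ≈ 126.541667.
(This is only a lower bound; the true E[α(G)] may be larger.)

E[α(G)] ≥ 3037/24 ≈ 126.541667.


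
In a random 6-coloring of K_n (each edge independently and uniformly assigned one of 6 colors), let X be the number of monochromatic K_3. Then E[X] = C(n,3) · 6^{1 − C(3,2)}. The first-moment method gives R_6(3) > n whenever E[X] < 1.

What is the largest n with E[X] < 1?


We need C(n, 3) · 6^{1 − 3} < 1, i.e. C(n, 3) < 6^{3 − 1} = 36.
Check values of n near the boundary:
  n = 3: C(3, 3) = 1; 1 < 36? YES
  n = 4: C(4, 3) = 4; 4 < 36? YES
  n = 5: C(5, 3) = 10; 10 < 36? YES
  n = 6: C(6, 3) = 20; 20 < 36? YES
  n = 7: C(7, 3) = 35; 35 < 36? YES
  n = 8: C(8, 3) = 56; 56 < 36? NO
  n = 9: C(9, 3) = 84; 84 < 36? NO
The largest n with C(n, 3) < 36 is n = 7 (where E[X] = 35/36 ≈ 0.9722222). Hence R_6(3) > 7, i.e. R_6(3) ≥ 8.

Largest n = 7; hence R_6(3) > 7.


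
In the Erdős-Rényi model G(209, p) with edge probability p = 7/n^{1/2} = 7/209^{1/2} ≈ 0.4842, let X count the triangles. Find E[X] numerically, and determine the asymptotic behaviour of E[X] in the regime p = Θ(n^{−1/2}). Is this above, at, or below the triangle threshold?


Number of potential triangles: C(209, 3) = 1499784.
Each occurs with probability p³ ≈ (0.4842)³ ≈ 1.13520603e-01.
By linearity: E[X] = C(209, 3)·p³ ≈ 1499784 · 1.13520603e-01 ≈ 170256.384650.
Since α = 1/2 < 1, p = c/n^{1/2} ≫ 1/n is above the triangle threshold p ~ 1/n. Asymptotically E[X] ~ (c³/6)·n^{3(1−α)} = (7³/6)·n^{1.5} → ∞; triangles are abundant w.h.p.

E[X] ≈ 170256.384650; in regime p = Θ(1/n^{1/2}) E[X] diverges (above the triangle threshold p ~ 1/n).


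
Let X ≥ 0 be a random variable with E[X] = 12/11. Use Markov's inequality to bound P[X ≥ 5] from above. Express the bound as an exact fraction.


μ = E[X] = 12/11, a = 5.
Markov: P[X ≥ 5] ≤ μ/a = (12/11)/5 = 12/55.
Numerically: ≈ 0.2182.
(Since a = 5 > μ = 1.0909, the bound 12/55 is < 1 and informative.)

P[X ≥ 5] ≤ 12/55 ≈ 0.2182.


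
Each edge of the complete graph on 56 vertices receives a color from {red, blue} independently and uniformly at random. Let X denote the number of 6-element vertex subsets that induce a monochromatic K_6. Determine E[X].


Let X = Σ_S X_S over the C(56, 6) = 32468436 subsets S of size 6, where X_S = 1 if the K_6 on S is monochromatic.
For a fixed S, the K_6 on S has C(6, 2) = 15 edges. P[all 15 edges red] = (1/2)^15, and likewise for blue, so P[monochromatic] = 2·(1/2)^15 = 2^{1 − 15} = 1/16384.
By linearity: E[X] = C(56, 6) · 2^{1 − 15} = 32468436 · 1/16384 = 8117109/4096.
Numerically: E[X] ≈ 1981.716064.

E[X] = C(56,6)·2^(1−C(6,2)) = 8117109/4096 ≈ 1981.716064.


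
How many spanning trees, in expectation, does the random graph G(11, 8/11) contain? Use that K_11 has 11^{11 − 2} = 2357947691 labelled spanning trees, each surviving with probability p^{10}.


K_11 has 11^{11 − 2} = 2357947691 labelled spanning trees.
For each such spanning tree H, let X_H = 1 if all 10 edges of H are present in G. Then P[X_H = 1] = p^{10} = (8/11)^{10} = 1073741824/25937424601.
Summing the indicators: E[X] = Σ_H E[X_H] = 2357947691 · p^{10} = 2357947691 · 1073741824/25937424601 = 1073741824/11.
Numerically: E[X] ≈ 9.761e+07.

E[X] = 2357947691 · (8/11)^{10} = 1073741824/11 ≈ 9.761e+07.


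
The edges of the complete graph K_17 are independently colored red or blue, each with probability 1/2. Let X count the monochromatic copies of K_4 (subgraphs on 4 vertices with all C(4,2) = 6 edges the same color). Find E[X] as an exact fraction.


Let X = Σ_S X_S over the C(17, 4) = 2380 subsets S of size 4, where X_S = 1 if the K_4 on S is monochromatic.
For a fixed S, the K_4 on S has C(4, 2) = 6 edges. P[all 6 edges red] = (1/2)^6, and likewise for blue, so P[monochromatic] = 2·(1/2)^6 = 2^{1 − 6} = 1/32.
Summing: E[X] = C(17, 4) · 2^{1 − 6} = 2380 · 1/32 = 595/8.
Numerically: E[X] ≈ 74.375.

E[X] = C(17,4)·2^(1−C(4,2)) = 595/8 ≈ 74.375.


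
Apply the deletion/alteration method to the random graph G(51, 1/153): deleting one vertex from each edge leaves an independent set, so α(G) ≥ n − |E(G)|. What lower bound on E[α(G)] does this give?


E[|E(G)|] = C(51, 2)·p = 1275 · (1/153) = 25/3.
E[α(G)] ≥ n − E[|E(G)|] = 51 − 25/3 = 128/3.
Numerically: ≈ 42.667.
(This is only a lower bound; the true E[α(G)] may be larger.)

E[α(G)] ≥ 128/3 ≈ 42.667.


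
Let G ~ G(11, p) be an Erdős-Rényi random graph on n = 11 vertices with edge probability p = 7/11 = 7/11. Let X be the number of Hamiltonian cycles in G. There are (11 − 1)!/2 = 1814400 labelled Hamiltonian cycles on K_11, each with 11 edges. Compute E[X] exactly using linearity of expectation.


K_11 has (11 − 1)!/2 = 1814400 labelled Hamiltonian cycles.
For each such Hamiltonian cycle H, let X_H = 1 if all 11 edges of H are present in G. Then P[X_H = 1] = p^{11} = (7/11)^{11} = 1977326743/285311670611.
By linearity: E[X] = Σ_H E[X_H] = 1814400 · p^{11} = 1814400 · 1977326743/285311670611 = 3587661642499200/285311670611.
Numerically: E[X] ≈ 1.257e+04.

E[X] = 1814400 · (7/11)^{11} = 3587661642499200/285311670611 ≈ 1.257e+04.


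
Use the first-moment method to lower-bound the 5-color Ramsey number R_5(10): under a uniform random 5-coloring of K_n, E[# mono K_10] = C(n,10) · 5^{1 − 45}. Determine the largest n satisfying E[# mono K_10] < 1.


We need C(n, 10) · 5^{1 − 45} < 1, i.e. C(n, 10) < 5^{45 − 1} = 5684341886080801486968994140625.
Check values of n near the boundary:
  n = 5390: C(5390, 10) = 5655833965919099070255434039753; 5655833965919099070255434039753 < 5684341886080801486968994140625? YES
  n = 5391: C(5391, 10) = 5666344714787188828795213697883; 5666344714787188828795213697883 < 5684341886080801486968994140625? YES
  n = 5392: C(5392, 10) = 5676873040158402483252283957448; 5676873040158402483252283957448 < 5684341886080801486968994140625? YES
  n = 5393: C(5393, 10) = 5687418968154238267170642278008; 5687418968154238267170642278008 < 5684341886080801486968994140625? NO
The largest n with C(n, 10) < 5684341886080801486968994140625 is n = 5392 (where E[X] = 5676873040158402483252283957448/5684341886080801486968994140625 ≈ 0.9987). Hence R_5(10) > 5392, i.e. R_5(10) ≥ 5393.

Largest n = 5392; hence R_5(10) > 5392.


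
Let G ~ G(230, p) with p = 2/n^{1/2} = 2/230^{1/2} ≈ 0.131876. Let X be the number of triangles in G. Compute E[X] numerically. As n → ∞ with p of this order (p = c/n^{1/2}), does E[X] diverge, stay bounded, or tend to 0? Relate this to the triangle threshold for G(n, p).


Number of potential triangles: C(230, 3) = 2001460.
Each occurs with probability p³ ≈ (0.131876)³ ≈ 2.29349730e-03.
By linearity: E[X] = C(230, 3)·p³ ≈ 2001460 · 2.29349730e-03 ≈ 4590.343104.
Since α = 1/2 < 1, p = c/n^{1/2} ≫ 1/n is above the triangle threshold p ~ 1/n. Asymptotically E[X] ~ (c³/6)·n^{3(1−α)} = (2³/6)·n^{1.5} → ∞; triangles are abundant w.h.p.

E[X] ≈ 4590.343104; in regime p = Θ(1/n^{1/2}) E[X] diverges (above the triangle threshold p ~ 1/n).


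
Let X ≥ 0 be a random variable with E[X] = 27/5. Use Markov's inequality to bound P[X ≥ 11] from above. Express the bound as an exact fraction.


μ = E[X] = 27/5, a = 11.
Markov: P[X ≥ 11] ≤ μ/a = (27/5)/11 = 27/55.
Numerically: ≈ 0.4909.
(Since a = 11 > μ = 5.4000, the bound 27/55 is < 1 and informative.)

P[X ≥ 11] ≤ 27/55 ≈ 0.4909.


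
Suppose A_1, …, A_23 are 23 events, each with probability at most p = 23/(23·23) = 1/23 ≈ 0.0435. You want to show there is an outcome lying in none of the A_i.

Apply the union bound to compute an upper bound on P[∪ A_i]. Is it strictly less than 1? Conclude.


Union bound: P[∪_{i=1}^{23} A_i] ≤ Σ_i P[A_i] ≤ 23·p = 23·(1/23) = 1.
Numerically: 1 ≈ 1.0000.
Is 1 < 1? NO.
Since the bound 1 is ≥ 1, the union bound is uninformative here; it does NOT by itself certify existence.

23·p = 1 ≈ 1.0000; existence NOT certified by the union bound.


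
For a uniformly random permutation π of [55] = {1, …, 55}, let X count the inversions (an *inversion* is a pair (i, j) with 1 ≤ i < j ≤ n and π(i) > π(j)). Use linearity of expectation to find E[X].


Write X = Σ X_I over the C(55, 2) = 1485 pairs i < j, with X_I the indicator of one inversion.
There are 1485 indicators.
For each fixed pair i < j, the values π(i) and π(j) are two distinct elements of {1, …, 55} in uniformly random order; by symmetry P[π(i) > π(j)] = 1/2.
By linearity: E[X] = 1485 · (1/2) = C(55, 2) · (1/2) = 1485/2 = 1485/2 ≈ 742.50000.

E[X] = 1485/2 = 742.50000.


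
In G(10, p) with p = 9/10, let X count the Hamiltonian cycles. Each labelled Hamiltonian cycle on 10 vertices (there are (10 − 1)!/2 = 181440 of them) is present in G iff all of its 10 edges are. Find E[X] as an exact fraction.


K_10 has (10 − 1)!/2 = 181440 labelled Hamiltonian cycles.
For each such Hamiltonian cycle H, let X_H = 1 if all 10 edges of H are present in G. Then P[X_H = 1] = p^{10} = (9/10)^{10} = 3486784401/10000000000.
By linearity: E[X] = Σ_H E[X_H] = 181440 · p^{10} = 181440 · 3486784401/10000000000 = 1977006755367/31250000.
Numerically: E[X] ≈ 6.326e+04.

E[X] = 181440 · (9/10)^{10} = 1977006755367/31250000 ≈ 6.326e+04.


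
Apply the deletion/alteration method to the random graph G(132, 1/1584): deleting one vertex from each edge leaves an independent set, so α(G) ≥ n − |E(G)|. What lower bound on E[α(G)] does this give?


E[|E(G)|] = C(132, 2)·p = 8646 · (1/1584) = 131/24.
E[α(G)] ≥ n − E[|E(G)|] = 132 − 131/24 = 3037/24.
Numerically: ≈ 126.541667.
(This is only a lower bound; the true E[α(G)] may be larger.)

E[α(G)] ≥ 3037/24 ≈ 126.541667.


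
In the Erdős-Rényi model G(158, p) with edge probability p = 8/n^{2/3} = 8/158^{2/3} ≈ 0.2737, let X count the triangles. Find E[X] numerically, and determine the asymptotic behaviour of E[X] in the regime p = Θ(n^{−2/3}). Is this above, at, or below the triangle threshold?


Number of potential triangles: C(158, 3) = 644956.
Each occurs with probability p³ ≈ (0.2737)³ ≈ 2.050953e-02.
By linearity: E[X] = C(158, 3)·p³ ≈ 644956 · 2.050953e-02 ≈ 13227.7468.
Since α = 2/3 < 1, p = c/n^{2/3} ≫ 1/n is above the triangle threshold p ~ 1/n. Asymptotically E[X] ~ (c³/6)·n^{3(1−α)} = (8³/6)·n^{1} → ∞; triangles are abundant w.h.p.

E[X] ≈ 13227.7468; in regime p = Θ(1/n^{2/3}) E[X] diverges (above the triangle threshold p ~ 1/n).


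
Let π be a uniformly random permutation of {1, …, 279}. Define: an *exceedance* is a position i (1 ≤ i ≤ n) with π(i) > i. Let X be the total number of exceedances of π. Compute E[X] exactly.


Write X = Σ_{i=1}^{279} X_i, where X_i = 1_{π(i) > i}.
For each fixed i, π(i) is uniform over {1, …, 279} (marginal of a uniform permutation), so P[π(i) > i] = (n − i)/n. Summing: Σ_{i=1}^{279} (n − i)/n = (0 + 1 + … + 278)/279 = 279(279 − 1)/(2·279) = (279 − 1)/2.
Hence E[X] = Σ_{i=1}^{279} (279 − i)/279 = 139 ≈ 139.00000.

E[X] = 139 = 139.00000.


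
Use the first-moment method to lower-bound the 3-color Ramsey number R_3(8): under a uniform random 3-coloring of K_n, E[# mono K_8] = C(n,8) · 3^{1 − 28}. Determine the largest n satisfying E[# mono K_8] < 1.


We need C(n, 8) · 3^{1 − 28} < 1, i.e. C(n, 8) < 3^{28 − 1} = 7625597484987.
Check values of n near the boundary:
  n = 152: C(152, 8) = 5859727868575; 5859727868575 < 7625597484987? YES
  n = 153: C(153, 8) = 6183023199255; 6183023199255 < 7625597484987? YES
  n = 154: C(154, 8) = 6521818990995; 6521818990995 < 7625597484987? YES
  n = 155: C(155, 8) = 6876747915675; 6876747915675 < 7625597484987? YES
  n = 156: C(156, 8) = 7248464019225; 7248464019225 < 7625597484987? YES
  n = 157: C(157, 8) = 7637643295425; 7637643295425 < 7625597484987? NO
  n = 158: C(158, 8) = 8044984271181; 8044984271181 < 7625597484987? NO
The largest n with C(n, 8) < 7625597484987 is n = 156 (where E[X] = 805384891025/847288609443 ≈ 0.951). Hence R_3(8) > 156, i.e. R_3(8) ≥ 157.

Largest n = 156; hence R_3(8) > 156.


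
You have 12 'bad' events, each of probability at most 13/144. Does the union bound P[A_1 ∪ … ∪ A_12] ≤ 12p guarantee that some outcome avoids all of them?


Union bound: P[∪_{i=1}^{12} A_i] ≤ Σ_i P[A_i] ≤ 12·p = 12·(13/144) = 13/12.
Numerically: 13/12 ≈ 1.0833.
Is 13/12 < 1? NO.
Since the bound 13/12 is ≥ 1, the union bound is uninformative here; it does NOT by itself certify existence.

12·p = 13/12 ≈ 1.0833; existence NOT certified by the union bound.


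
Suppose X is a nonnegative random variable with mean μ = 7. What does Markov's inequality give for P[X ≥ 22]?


μ = E[X] = 7, a = 22.
Markov: P[X ≥ 22] ≤ μ/a = (7)/22 = 7/22.
Numerically: ≈ 0.318.
(Since a = 22 > μ = 7.000, the bound 7/22 is < 1 and informative.)

P[X ≥ 22] ≤ 7/22 ≈ 0.318.


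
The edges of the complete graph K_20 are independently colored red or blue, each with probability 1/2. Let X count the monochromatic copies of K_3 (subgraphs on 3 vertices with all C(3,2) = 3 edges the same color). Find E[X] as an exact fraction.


Let X = Σ_S X_S over the C(20, 3) = 1140 subsets S of size 3, where X_S = 1 if the K_3 on S is monochromatic.
For a fixed S, the K_3 on S has C(3, 2) = 3 edges. P[all 3 edges red] = (1/2)^3, and likewise for blue, so P[monochromatic] = 2·(1/2)^3 = 2^{1 − 3} = 1/4.
By linearity: E[X] = C(20, 3) · 2^{1 − 3} = 1140 · 1/4 = 285.
Numerically: E[X] ≈ 285.0000.

E[X] = C(20,3)·2^(1−C(3,2)) = 285 ≈ 285.0000.


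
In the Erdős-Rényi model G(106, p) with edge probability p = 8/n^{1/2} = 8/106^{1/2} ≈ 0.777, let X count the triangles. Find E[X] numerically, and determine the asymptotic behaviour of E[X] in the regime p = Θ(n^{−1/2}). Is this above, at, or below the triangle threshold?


Number of potential triangles: C(106, 3) = 192920.
Each occurs with probability p³ ≈ (0.777)³ ≈ 4.691494e-01.
By linearity: E[X] = C(106, 3)·p³ ≈ 192920 · 4.691494e-01 ≈ 90508.3018.
Since α = 1/2 < 1, p = c/n^{1/2} ≫ 1/n is above the triangle threshold p ~ 1/n. Asymptotically E[X] ~ (c³/6)·n^{3(1−α)} = (8³/6)·n^{1.5} → ∞; triangles are abundant w.h.p.

E[X] ≈ 90508.3018; in regime p = Θ(1/n^{1/2}) E[X] diverges (above the triangle threshold p ~ 1/n).


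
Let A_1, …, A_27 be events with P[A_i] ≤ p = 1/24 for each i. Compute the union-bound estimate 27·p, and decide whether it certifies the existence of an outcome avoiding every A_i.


Union bound: P[∪_{i=1}^{27} A_i] ≤ Σ_i P[A_i] ≤ 27·p = 27·(1/24) = 9/8.
Numerically: 9/8 ≈ 1.1250.
Is 9/8 < 1? NO.
Since the bound 9/8 is ≥ 1, the union bound is uninformative here; it does NOT by itself certify existence.

27·p = 9/8 ≈ 1.1250; existence NOT certified by the union bound.


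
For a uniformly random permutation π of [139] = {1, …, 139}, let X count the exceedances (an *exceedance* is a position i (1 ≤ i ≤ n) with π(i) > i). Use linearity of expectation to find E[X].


Write X = Σ_{i=1}^{139} X_i, where X_i = 1_{π(i) > i}.
For each fixed i, π(i) is uniform over {1, …, 139} (marginal of a uniform permutation), so P[π(i) > i] = (n − i)/n. Summing: Σ_{i=1}^{139} (n − i)/n = (0 + 1 + … + 138)/139 = 139(139 − 1)/(2·139) = (139 − 1)/2.
Hence E[X] = Σ_{i=1}^{139} (139 − i)/139 = 69 ≈ 69.000000.

E[X] = 69 = 69.000000.


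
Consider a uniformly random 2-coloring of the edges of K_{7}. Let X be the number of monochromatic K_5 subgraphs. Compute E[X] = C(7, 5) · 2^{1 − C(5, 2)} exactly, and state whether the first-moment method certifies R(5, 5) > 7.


E[X] = C(7, 5) · 2^{1 − 10} = 21 · 2^{−9} = 21/512.
As a reduced fraction: E[X] = 21/512 ≈ 0.041.
Is E[X] < 1? YES.
Since E[X] < 1, there exists a 2-coloring of K_{7} with no monochromatic K_5; hence R(5, 5) > 7.

E[X] = 21/512 ≈ 0.041; E[X] < 1, so R(5, 5) > 7.


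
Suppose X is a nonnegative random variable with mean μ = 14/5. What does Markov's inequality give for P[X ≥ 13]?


μ = E[X] = 14/5, a = 13.
Markov: P[X ≥ 13] ≤ μ/a = (14/5)/13 = 14/65.
Numerically: ≈ 0.21538.
(Since a = 13 > μ = 2.80000, the bound 14/65 is < 1 and informative.)

P[X ≥ 13] ≤ 14/65 ≈ 0.21538.


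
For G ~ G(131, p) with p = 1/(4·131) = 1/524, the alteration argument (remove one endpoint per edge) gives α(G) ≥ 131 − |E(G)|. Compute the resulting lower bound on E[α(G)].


E[|E(G)|] = C(131, 2)·p = 8515 · (1/524) = 65/4.
E[α(G)] ≥ n − E[|E(G)|] = 131 − 65/4 = 459/4.
Numerically: ≈ 114.750.
(This is only a lower bound; the true E[α(G)] may be larger.)

E[α(G)] ≥ 459/4 ≈ 114.750.


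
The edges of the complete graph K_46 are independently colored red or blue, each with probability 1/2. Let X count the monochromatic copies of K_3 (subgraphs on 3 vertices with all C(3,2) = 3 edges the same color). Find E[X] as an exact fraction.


Let X = Σ_S X_S over the C(46, 3) = 15180 subsets S of size 3, where X_S = 1 if the K_3 on S is monochromatic.
For a fixed S, the K_3 on S has C(3, 2) = 3 edges. P[all 3 edges red] = (1/2)^3, and likewise for blue, so P[monochromatic] = 2·(1/2)^3 = 2^{1 − 3} = 1/4.
By linearity: E[X] = C(46, 3) · 2^{1 − 3} = 15180 · 1/4 = 3795.
Numerically: E[X] ≈ 3795.000.

E[X] = C(46,3)·2^(1−C(3,2)) = 3795 ≈ 3795.000.


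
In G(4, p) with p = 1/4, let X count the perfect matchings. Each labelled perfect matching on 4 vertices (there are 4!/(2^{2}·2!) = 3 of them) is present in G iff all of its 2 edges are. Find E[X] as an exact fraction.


K_4 has 4!/(2^{2}·2!) = 3 labelled perfect matchings.
For each such perfect matching H, let X_H = 1 if all 2 edges of H are present in G. Then P[X_H = 1] = p^{2} = (1/4)^{2} = 1/16.
Summing the indicators: E[X] = Σ_H E[X_H] = 3 · p^{2} = 3 · 1/16 = 3/16.
Numerically: E[X] ≈ 0.188.

E[X] = 3 · (1/4)^{2} = 3/16 ≈ 0.188.


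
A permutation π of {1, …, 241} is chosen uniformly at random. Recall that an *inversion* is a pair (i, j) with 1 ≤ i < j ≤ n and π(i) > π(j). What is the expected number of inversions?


Write X = Σ X_I over the C(241, 2) = 28920 pairs i < j, with X_I the indicator of one inversion.
There are 28920 indicators.
For each fixed pair i < j, the values π(i) and π(j) are two distinct elements of {1, …, 241} in uniformly random order; by symmetry P[π(i) > π(j)] = 1/2.
By linearity: E[X] = 28920 · (1/2) = C(241, 2) · (1/2) = 28920/2 = 14460 ≈ 14460.00000.

E[X] = 14460 = 14460.00000.


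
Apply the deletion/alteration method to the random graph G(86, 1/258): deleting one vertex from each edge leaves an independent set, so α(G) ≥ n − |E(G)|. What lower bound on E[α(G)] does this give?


E[|E(G)|] = C(86, 2)·p = 3655 · (1/258) = 85/6.
E[α(G)] ≥ n − E[|E(G)|] = 86 − 85/6 = 431/6.
Numerically: ≈ 71.833.
(This is only a lower bound; the true E[α(G)] may be larger.)

E[α(G)] ≥ 431/6 ≈ 71.833.


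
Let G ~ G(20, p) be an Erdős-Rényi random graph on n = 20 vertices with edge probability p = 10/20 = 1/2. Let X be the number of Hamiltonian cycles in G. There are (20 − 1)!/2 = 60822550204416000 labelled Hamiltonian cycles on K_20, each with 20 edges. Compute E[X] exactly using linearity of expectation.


K_20 has (20 − 1)!/2 = 60822550204416000 labelled Hamiltonian cycles.
For each such Hamiltonian cycle H, let X_H = 1 if all 20 edges of H are present in G. Then P[X_H = 1] = p^{20} = (1/2)^{20} = 1/1048576.
By linearity of expectation: E[X] = Σ_H E[X_H] = 60822550204416000 · p^{20} = 60822550204416000 · 1/1048576 = 1856156927625/32.
Numerically: E[X] ≈ 5.8e+10.

E[X] = 60822550204416000 · (1/2)^{20} = 1856156927625/32 ≈ 5.8e+10.


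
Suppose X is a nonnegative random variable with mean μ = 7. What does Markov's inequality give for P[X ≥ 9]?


μ = E[X] = 7, a = 9.
Markov: P[X ≥ 9] ≤ μ/a = (7)/9 = 7/9.
Numerically: ≈ 0.778.
(Since a = 9 > μ = 7.000, the bound 7/9 is < 1 and informative.)

P[X ≥ 9] ≤ 7/9 ≈ 0.778.


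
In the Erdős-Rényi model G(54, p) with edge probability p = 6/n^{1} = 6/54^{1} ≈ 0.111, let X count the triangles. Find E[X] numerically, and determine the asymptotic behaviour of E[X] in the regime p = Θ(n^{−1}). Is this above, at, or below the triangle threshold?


Number of potential triangles: C(54, 3) = 24804.
Each occurs with probability p³ ≈ (0.111)³ ≈ 1.37174e-03.
By linearity: E[X] = C(54, 3)·p³ ≈ 24804 · 1.37174e-03 ≈ 34.025.
Here α = 1, so p = 6/n is exactly at the triangle threshold p ~ 1/n. Asymptotically E[X] → c³/6 = 6³/6 = 36 ≈ 36.000, a bounded constant. In this regime the triangle count is asymptotically Poisson(c³/6).

E[X] ≈ 34.025; in regime p = Θ(1/n^{1}) E[X] stays bounded (at the triangle threshold p ~ 1/n).


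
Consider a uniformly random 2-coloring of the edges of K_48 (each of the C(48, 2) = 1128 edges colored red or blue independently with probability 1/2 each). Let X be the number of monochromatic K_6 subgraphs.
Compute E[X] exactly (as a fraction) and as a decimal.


Let X = Σ_S X_S over the C(48, 6) = 12271512 subsets S of size 6, where X_S = 1 if the K_6 on S is monochromatic.
For a fixed S, the K_6 on S has C(6, 2) = 15 edges. P[all 15 edges red] = (1/2)^15, and likewise for blue, so P[monochromatic] = 2·(1/2)^15 = 2^{1 − 15} = 1/16384.
Summing: E[X] = C(48, 6) · 2^{1 − 15} = 12271512 · 1/16384 = 1533939/2048.
Numerically: E[X] ≈ 748.994.

E[X] = C(48,6)·2^(1−C(6,2)) = 1533939/2048 ≈ 748.994.


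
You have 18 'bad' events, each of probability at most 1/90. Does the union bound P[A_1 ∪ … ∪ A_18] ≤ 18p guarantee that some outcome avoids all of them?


Union bound: P[∪_{i=1}^{18} A_i] ≤ Σ_i P[A_i] ≤ 18·p = 18·(1/90) = 1/5.
Numerically: 1/5 ≈ 0.2000000.
Is 1/5 < 1? YES.
Since P[∪ A_i] ≤ 1/5 < 1, the complement has P[∩ A_i^c] ≥ 1 − 1/5 = 4/5 > 0, so some outcome avoids every A_i.

18·p = 1/5 ≈ 0.2000000; existence CERTIFIED by the union bound.


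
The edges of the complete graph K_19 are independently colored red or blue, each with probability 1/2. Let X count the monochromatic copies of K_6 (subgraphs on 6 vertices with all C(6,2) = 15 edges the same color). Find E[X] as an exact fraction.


Let X = Σ_S X_S over the C(19, 6) = 27132 subsets S of size 6, where X_S = 1 if the K_6 on S is monochromatic.
For a fixed S, the K_6 on S has C(6, 2) = 15 edges. P[all 15 edges red] = (1/2)^15, and likewise for blue, so P[monochromatic] = 2·(1/2)^15 = 2^{1 − 15} = 1/16384.
Summing: E[X] = C(19, 6) · 2^{1 − 15} = 27132 · 1/16384 = 6783/4096.
Numerically: E[X] ≈ 1.6560.

E[X] = C(19,6)·2^(1−C(6,2)) = 6783/4096 ≈ 1.6560.


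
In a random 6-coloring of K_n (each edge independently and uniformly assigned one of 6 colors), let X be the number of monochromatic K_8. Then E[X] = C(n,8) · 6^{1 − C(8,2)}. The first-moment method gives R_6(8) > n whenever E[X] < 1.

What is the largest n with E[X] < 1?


We need C(n, 8) · 6^{1 − 28} < 1, i.e. C(n, 8) < 6^{28 − 1} = 1023490369077469249536.
Check values of n near the boundary:
  n = 1593: C(1593, 8) = 1010555394551193970323; 1010555394551193970323 < 1023490369077469249536? YES
  n = 1594: C(1594, 8) = 1015652773590544255167; 1015652773590544255167 < 1023490369077469249536? YES
  n = 1595: C(1595, 8) = 1020772636343363633895; 1020772636343363633895 < 1023490369077469249536? YES
  n = 1596: C(1596, 8) = 1025915067760710553965; 1025915067760710553965 < 1023490369077469249536? NO
  n = 1597: C(1597, 8) = 1031080153060953275445; 1031080153060953275445 < 1023490369077469249536? NO
  n = 1598: C(1598, 8) = 1036267977730442348529; 1036267977730442348529 < 1023490369077469249536? NO
The largest n with C(n, 8) < 1023490369077469249536 is n = 1595 (where E[X] = 113419181815929292655/113721152119718805504 ≈ 0.997). Hence R_6(8) > 1595, i.e. R_6(8) ≥ 1596.

Largest n = 1595; hence R_6(8) > 1595.


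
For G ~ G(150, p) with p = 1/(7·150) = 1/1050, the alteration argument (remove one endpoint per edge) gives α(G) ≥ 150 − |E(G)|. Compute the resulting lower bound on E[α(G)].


E[|E(G)|] = C(150, 2)·p = 11175 · (1/1050) = 149/14.
E[α(G)] ≥ n − E[|E(G)|] = 150 − 149/14 = 1951/14.
Numerically: ≈ 139.357143.
(This is only a lower bound; the true E[α(G)] may be larger.)

E[α(G)] ≥ 1951/14 ≈ 139.357143.


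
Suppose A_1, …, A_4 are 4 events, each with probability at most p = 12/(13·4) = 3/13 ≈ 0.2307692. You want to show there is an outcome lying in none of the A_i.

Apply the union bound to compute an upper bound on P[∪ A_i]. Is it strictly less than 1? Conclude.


Union bound: P[∪_{i=1}^{4} A_i] ≤ Σ_i P[A_i] ≤ 4·p = 4·(3/13) = 12/13.
Numerically: 12/13 ≈ 0.9230769.
Is 12/13 < 1? YES.
Since P[∪ A_i] ≤ 12/13 < 1, the complement has P[∩ A_i^c] ≥ 1 − 12/13 = 1/13 > 0, so some outcome avoids every A_i.

4·p = 12/13 ≈ 0.9230769; existence CERTIFIED by the union bound.


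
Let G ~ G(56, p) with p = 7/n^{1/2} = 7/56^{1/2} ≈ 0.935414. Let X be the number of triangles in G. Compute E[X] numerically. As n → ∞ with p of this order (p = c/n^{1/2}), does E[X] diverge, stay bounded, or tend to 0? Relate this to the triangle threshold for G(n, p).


Number of potential triangles: C(56, 3) = 27720.
Each occurs with probability p³ ≈ (0.935414)³ ≈ 8.18487553e-01.
By linearity: E[X] = C(56, 3)·p³ ≈ 27720 · 8.18487553e-01 ≈ 22688.474979.
Since α = 1/2 < 1, p = c/n^{1/2} ≫ 1/n is above the triangle threshold p ~ 1/n. Asymptotically E[X] ~ (c³/6)·n^{3(1−α)} = (7³/6)·n^{1.5} → ∞; triangles are abundant w.h.p.

E[X] ≈ 22688.474979; in regime p = Θ(1/n^{1/2}) E[X] diverges (above the triangle threshold p ~ 1/n).


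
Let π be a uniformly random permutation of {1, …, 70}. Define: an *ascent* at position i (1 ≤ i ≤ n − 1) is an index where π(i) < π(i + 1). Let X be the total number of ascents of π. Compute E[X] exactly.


Write X = Σ X_I over i = 1, …, 69, with X_I the indicator of one ascent.
There are 69 indicators.
For each fixed i, the pair (π(i), π(i+1)) is a uniformly random ordered pair of distinct values from {1, …, 70}; by symmetry P[π(i) < π(i+1)] = 1/2.
By linearity: E[X] = 69 · (1/2) = (70 − 1) · (1/2) = 69/2 ≈ 34.500000.

E[X] = 69/2 = 34.500000.


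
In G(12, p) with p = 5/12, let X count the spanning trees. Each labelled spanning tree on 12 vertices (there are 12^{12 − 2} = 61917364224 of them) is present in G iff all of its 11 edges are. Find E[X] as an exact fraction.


K_12 has 12^{12 − 2} = 61917364224 labelled spanning trees.
For each such spanning tree H, let X_H = 1 if all 11 edges of H are present in G. Then P[X_H = 1] = p^{11} = (5/12)^{11} = 48828125/743008370688.
By linearity: E[X] = Σ_H E[X_H] = 61917364224 · p^{11} = 61917364224 · 48828125/743008370688 = 48828125/12.
Numerically: E[X] ≈ 4.06901e+06.

E[X] = 61917364224 · (5/12)^{11} = 48828125/12 ≈ 4.06901e+06.


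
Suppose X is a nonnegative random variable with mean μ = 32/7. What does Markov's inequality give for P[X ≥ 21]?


μ = E[X] = 32/7, a = 21.
Markov: P[X ≥ 21] ≤ μ/a = (32/7)/21 = 32/147.
Numerically: ≈ 0.2177.
(Since a = 21 > μ = 4.5714, the bound 32/147 is < 1 and informative.)

P[X ≥ 21] ≤ 32/147 ≈ 0.2177.


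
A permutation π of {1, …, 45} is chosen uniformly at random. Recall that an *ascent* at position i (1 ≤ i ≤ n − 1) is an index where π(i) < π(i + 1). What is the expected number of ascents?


Write X = Σ X_I over i = 1, …, 44, with X_I the indicator of one ascent.
There are 44 indicators.
For each fixed i, the pair (π(i), π(i+1)) is a uniformly random ordered pair of distinct values from {1, …, 45}; by symmetry P[π(i) < π(i+1)] = 1/2.
By linearity: E[X] = 44 · (1/2) = (45 − 1) · (1/2) = 22 ≈ 22.000.

E[X] = 22 = 22.000.


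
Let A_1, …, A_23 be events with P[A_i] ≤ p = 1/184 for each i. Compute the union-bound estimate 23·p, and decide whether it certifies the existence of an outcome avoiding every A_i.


Union bound: P[∪_{i=1}^{23} A_i] ≤ Σ_i P[A_i] ≤ 23·p = 23·(1/184) = 1/8.
Numerically: 1/8 ≈ 0.1250.
Is 1/8 < 1? YES.
Since P[∪ A_i] ≤ 1/8 < 1, the complement has P[∩ A_i^c] ≥ 1 − 1/8 = 7/8 > 0, so some outcome avoids every A_i.

23·p = 1/8 ≈ 0.1250; existence CERTIFIED by the union bound.


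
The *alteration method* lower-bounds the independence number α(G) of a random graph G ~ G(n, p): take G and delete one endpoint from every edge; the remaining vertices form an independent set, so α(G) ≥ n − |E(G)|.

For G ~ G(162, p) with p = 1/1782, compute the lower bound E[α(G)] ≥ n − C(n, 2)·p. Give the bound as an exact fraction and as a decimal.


E[|E(G)|] = C(162, 2)·p = 13041 · (1/1782) = 161/22.
E[α(G)] ≥ n − E[|E(G)|] = 162 − 161/22 = 3403/22.
Numerically: ≈ 154.682.
(This is only a lower bound; the true E[α(G)] may be larger.)

E[α(G)] ≥ 3403/22 ≈ 154.682.


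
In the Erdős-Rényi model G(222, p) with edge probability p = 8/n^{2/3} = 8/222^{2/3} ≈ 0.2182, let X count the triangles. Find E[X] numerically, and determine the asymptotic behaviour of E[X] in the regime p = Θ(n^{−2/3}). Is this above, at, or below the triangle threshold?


Number of potential triangles: C(222, 3) = 1798940.
Each occurs with probability p³ ≈ (0.2182)³ ≈ 1.0388767e-02.
By linearity: E[X] = C(222, 3)·p³ ≈ 1798940 · 1.0388767e-02 ≈ 18688.76877.
Since α = 2/3 < 1, p = c/n^{2/3} ≫ 1/n is above the triangle threshold p ~ 1/n. Asymptotically E[X] ~ (c³/6)·n^{3(1−α)} = (8³/6)·n^{1} → ∞; triangles are abundant w.h.p.

E[X] ≈ 18688.76877; in regime p = Θ(1/n^{2/3}) E[X] diverges (above the triangle threshold p ~ 1/n).


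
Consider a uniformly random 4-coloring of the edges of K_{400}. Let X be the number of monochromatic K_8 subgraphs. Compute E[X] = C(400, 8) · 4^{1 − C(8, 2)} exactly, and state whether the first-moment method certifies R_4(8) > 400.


E[X] = C(400, 8) · 4^{1 − 28} = 15148408086508950 · 4^{−27} = 15148408086508950/18014398509481984.
As a reduced fraction: E[X] = 7574204043254475/9007199254740992 ≈ 0.8409.
Is E[X] < 1? YES.
Since E[X] < 1, there exists a 4-coloring of K_{400} with no monochromatic K_8; hence R_4(8) > 400.

E[X] = 7574204043254475/9007199254740992 ≈ 0.8409; E[X] < 1, so R_4(8) > 400.


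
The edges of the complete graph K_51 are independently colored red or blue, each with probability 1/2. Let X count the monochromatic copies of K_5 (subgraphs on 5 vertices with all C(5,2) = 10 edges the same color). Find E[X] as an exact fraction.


Let X = Σ_S X_S over the C(51, 5) = 2349060 subsets S of size 5, where X_S = 1 if the K_5 on S is monochromatic.
For a fixed S, the K_5 on S has C(5, 2) = 10 edges. P[all 10 edges red] = (1/2)^10, and likewise for blue, so P[monochromatic] = 2·(1/2)^10 = 2^{1 − 10} = 1/512.
By linearity of expectation: E[X] = C(51, 5) · 2^{1 − 10} = 2349060 · 1/512 = 587265/128.
Numerically: E[X] ≈ 4588.0078.

E[X] = C(51,5)·2^(1−C(5,2)) = 587265/128 ≈ 4588.0078.


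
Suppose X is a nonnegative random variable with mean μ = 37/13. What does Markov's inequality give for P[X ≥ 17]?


μ = E[X] = 37/13, a = 17.
Markov: P[X ≥ 17] ≤ μ/a = (37/13)/17 = 37/221.
Numerically: ≈ 0.167421.
(Since a = 17 > μ = 2.846154, the bound 37/221 is < 1 and informative.)

P[X ≥ 17] ≤ 37/221 ≈ 0.167421.


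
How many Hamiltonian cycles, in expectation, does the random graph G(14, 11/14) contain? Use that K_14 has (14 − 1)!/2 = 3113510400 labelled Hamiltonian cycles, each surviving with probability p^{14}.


K_14 has (14 − 1)!/2 = 3113510400 labelled Hamiltonian cycles.
For each such Hamiltonian cycle H, let X_H = 1 if all 14 edges of H are present in G. Then P[X_H = 1] = p^{14} = (11/14)^{14} = 379749833583241/11112006825558016.
Summing the indicators: E[X] = Σ_H E[X_H] = 3113510400 · p^{14} = 3113510400 · 379749833583241/11112006825558016 = 329898174179601037725/3100448333024.
Numerically: E[X] ≈ 1.064e+08.

E[X] = 3113510400 · (11/14)^{14} = 329898174179601037725/3100448333024 ≈ 1.064e+08.


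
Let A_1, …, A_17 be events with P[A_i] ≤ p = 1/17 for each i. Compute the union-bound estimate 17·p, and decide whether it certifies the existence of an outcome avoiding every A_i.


Union bound: P[∪_{i=1}^{17} A_i] ≤ Σ_i P[A_i] ≤ 17·p = 17·(1/17) = 1.
Numerically: 1 ≈ 1.000000.
Is 1 < 1? NO.
Since the bound 1 is ≥ 1, the union bound is uninformative here; it does NOT by itself certify existence.

17·p = 1 ≈ 1.000000; existence NOT certified by the union bound.


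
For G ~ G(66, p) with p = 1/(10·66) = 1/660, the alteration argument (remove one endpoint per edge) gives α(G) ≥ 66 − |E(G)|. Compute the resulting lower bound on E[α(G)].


E[|E(G)|] = C(66, 2)·p = 2145 · (1/660) = 13/4.
E[α(G)] ≥ n − E[|E(G)|] = 66 − 13/4 = 251/4.
Numerically: ≈ 62.750.
(This is only a lower bound; the true E[α(G)] may be larger.)

E[α(G)] ≥ 251/4 ≈ 62.750.


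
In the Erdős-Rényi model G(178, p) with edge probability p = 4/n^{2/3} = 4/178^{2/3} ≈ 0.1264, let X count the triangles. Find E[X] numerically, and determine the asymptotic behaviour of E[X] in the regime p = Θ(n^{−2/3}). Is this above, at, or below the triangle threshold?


Number of potential triangles: C(178, 3) = 924176.
Each occurs with probability p³ ≈ (0.1264)³ ≈ 2.019947e-03.
By linearity: E[X] = C(178, 3)·p³ ≈ 924176 · 2.019947e-03 ≈ 1866.7865.
Since α = 2/3 < 1, p = c/n^{2/3} ≫ 1/n is above the triangle threshold p ~ 1/n. Asymptotically E[X] ~ (c³/6)·n^{3(1−α)} = (4³/6)·n^{1} → ∞; triangles are abundant w.h.p.

E[X] ≈ 1866.7865; in regime p = Θ(1/n^{2/3}) E[X] diverges (above the triangle threshold p ~ 1/n).


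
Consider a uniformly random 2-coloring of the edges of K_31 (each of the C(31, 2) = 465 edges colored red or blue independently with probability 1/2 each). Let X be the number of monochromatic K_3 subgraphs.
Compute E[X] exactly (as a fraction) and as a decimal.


Let X = Σ_S X_S over the C(31, 3) = 4495 subsets S of size 3, where X_S = 1 if the K_3 on S is monochromatic.
For a fixed S, the K_3 on S has C(3, 2) = 3 edges. P[all 3 edges red] = (1/2)^3, and likewise for blue, so P[monochromatic] = 2·(1/2)^3 = 2^{1 − 3} = 1/4.
Summing: E[X] = C(31, 3) · 2^{1 − 3} = 4495 · 1/4 = 4495/4.
Numerically: E[X] ≈ 1123.750.

E[X] = C(31,3)·2^(1−C(3,2)) = 4495/4 ≈ 1123.750.


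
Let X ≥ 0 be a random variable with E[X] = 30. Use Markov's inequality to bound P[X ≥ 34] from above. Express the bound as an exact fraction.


μ = E[X] = 30, a = 34.
Markov: P[X ≥ 34] ≤ μ/a = (30)/34 = 15/17.
Numerically: ≈ 0.882.
(Since a = 34 > μ = 30.000, the bound 15/17 is < 1 and informative.)

P[X ≥ 34] ≤ 15/17 ≈ 0.882.


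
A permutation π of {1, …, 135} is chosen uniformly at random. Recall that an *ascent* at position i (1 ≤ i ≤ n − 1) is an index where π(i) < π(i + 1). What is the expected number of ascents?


Write X = Σ X_I over i = 1, …, 134, with X_I the indicator of one ascent.
There are 134 indicators.
For each fixed i, the pair (π(i), π(i+1)) is a uniformly random ordered pair of distinct values from {1, …, 135}; by symmetry P[π(i) < π(i+1)] = 1/2.
By linearity: E[X] = 134 · (1/2) = (135 − 1) · (1/2) = 67 ≈ 67.000000.

E[X] = 67 = 67.000000.


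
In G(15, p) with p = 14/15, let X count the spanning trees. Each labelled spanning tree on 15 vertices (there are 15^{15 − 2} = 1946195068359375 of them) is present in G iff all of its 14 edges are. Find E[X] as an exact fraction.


K_15 has 15^{15 − 2} = 1946195068359375 labelled spanning trees.
For each such spanning tree H, let X_H = 1 if all 14 edges of H are present in G. Then P[X_H = 1] = p^{14} = (14/15)^{14} = 11112006825558016/29192926025390625.
By linearity of expectation: E[X] = Σ_H E[X_H] = 1946195068359375 · p^{14} = 1946195068359375 · 11112006825558016/29192926025390625 = 11112006825558016/15.
Numerically: E[X] ≈ 7.41e+14.

E[X] = 1946195068359375 · (14/15)^{14} = 11112006825558016/15 ≈ 7.41e+14.


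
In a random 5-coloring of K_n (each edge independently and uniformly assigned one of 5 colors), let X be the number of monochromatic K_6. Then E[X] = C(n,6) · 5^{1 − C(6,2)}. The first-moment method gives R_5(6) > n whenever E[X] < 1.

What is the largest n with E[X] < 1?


We need C(n, 6) · 5^{1 − 15} < 1, i.e. C(n, 6) < 5^{15 − 1} = 6103515625.
Check values of n near the boundary:
  n = 126: C(126, 6) = 4925156775; 4925156775 < 6103515625? YES
  n = 127: C(127, 6) = 5169379425; 5169379425 < 6103515625? YES
  n = 128: C(128, 6) = 5423611200; 5423611200 < 6103515625? YES
  n = 129: C(129, 6) = 5688177600; 5688177600 < 6103515625? YES
  n = 130: C(130, 6) = 5963412000; 5963412000 < 6103515625? YES
  n = 131: C(131, 6) = 6249655776; 6249655776 < 6103515625? NO
  n = 132: C(132, 6) = 6547258432; 6547258432 < 6103515625? NO
The largest n with C(n, 6) < 6103515625 is n = 130 (where E[X] = 47707296/48828125 ≈ 0.9770). Hence R_5(6) > 130, i.e. R_5(6) ≥ 131.

Largest n = 130; hence R_5(6) > 130.


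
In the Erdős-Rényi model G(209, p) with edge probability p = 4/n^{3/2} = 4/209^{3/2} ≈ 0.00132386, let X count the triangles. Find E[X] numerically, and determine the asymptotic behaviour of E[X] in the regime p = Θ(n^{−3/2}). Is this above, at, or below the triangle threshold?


Number of potential triangles: C(209, 3) = 1499784.
Each occurs with probability p³ ≈ (0.00132386)³ ≈ 2.32018004e-09.
By linearity: E[X] = C(209, 3)·p³ ≈ 1499784 · 2.32018004e-09 ≈ 0.003480.
Since α = 3/2 > 1, p = c/n^{3/2} = o(1/n) is below the triangle threshold p ~ 1/n. Asymptotically E[X] ~ (c³/6)·n^{3(1−α)} = (4³/6)·n^{-1.5} → 0, so by Markov's inequality G has no triangles w.h.p.

E[X] ≈ 0.003480; in regime p = Θ(1/n^{3/2}) E[X] tends to 0 (below the triangle threshold p ~ 1/n).


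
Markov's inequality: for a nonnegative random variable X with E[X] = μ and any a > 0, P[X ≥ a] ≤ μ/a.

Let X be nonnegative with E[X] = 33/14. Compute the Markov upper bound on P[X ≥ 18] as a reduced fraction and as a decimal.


μ = E[X] = 33/14, a = 18.
Markov: P[X ≥ 18] ≤ μ/a = (33/14)/18 = 11/84.
Numerically: ≈ 0.130952.
(Since a = 18 > μ = 2.357143, the bound 11/84 is < 1 and informative.)

P[X ≥ 18] ≤ 11/84 ≈ 0.130952.


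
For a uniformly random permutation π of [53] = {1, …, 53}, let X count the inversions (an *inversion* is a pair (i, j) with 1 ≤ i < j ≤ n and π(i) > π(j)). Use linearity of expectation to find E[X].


Write X = Σ X_I over the C(53, 2) = 1378 pairs i < j, with X_I the indicator of one inversion.
There are 1378 indicators.
For each fixed pair i < j, the values π(i) and π(j) are two distinct elements of {1, …, 53} in uniformly random order; by symmetry P[π(i) > π(j)] = 1/2.
By linearity: E[X] = 1378 · (1/2) = C(53, 2) · (1/2) = 1378/2 = 689 ≈ 689.000000.

E[X] = 689 = 689.000000.
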